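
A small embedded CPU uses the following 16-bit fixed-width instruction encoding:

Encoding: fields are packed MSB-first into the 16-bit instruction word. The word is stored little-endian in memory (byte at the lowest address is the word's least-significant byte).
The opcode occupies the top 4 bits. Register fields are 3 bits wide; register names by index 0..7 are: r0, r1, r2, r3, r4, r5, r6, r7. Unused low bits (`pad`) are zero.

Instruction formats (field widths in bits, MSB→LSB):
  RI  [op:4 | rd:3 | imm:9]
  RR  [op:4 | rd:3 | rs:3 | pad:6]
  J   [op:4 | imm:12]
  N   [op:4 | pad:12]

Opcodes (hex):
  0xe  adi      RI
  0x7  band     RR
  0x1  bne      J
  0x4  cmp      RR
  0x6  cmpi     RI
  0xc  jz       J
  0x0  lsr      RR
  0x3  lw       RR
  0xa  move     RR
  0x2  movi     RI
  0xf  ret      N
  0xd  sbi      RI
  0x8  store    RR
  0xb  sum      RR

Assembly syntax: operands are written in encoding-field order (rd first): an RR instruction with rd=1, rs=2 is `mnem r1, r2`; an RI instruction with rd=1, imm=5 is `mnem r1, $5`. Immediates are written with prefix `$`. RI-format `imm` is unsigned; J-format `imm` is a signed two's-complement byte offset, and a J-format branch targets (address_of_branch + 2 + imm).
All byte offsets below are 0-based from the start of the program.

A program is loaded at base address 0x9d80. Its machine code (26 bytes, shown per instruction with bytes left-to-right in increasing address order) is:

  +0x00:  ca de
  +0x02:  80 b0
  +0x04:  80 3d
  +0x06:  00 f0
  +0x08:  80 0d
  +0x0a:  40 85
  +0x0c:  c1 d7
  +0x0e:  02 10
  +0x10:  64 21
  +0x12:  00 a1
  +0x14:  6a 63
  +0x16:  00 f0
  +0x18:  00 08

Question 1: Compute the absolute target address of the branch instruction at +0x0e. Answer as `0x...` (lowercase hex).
0x9d92

@+0e  little-endian(02 10) = 0x1002
  opcode bits[15:12]=0x1: bne/J
  imm@[11:0]=0x2 ⇒ $2
  target = base 0x9d80 + off 0x0e + 2 + imm 2 = 0x9d92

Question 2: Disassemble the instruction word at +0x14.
@+14  little-endian(6a 63) = 0x636a
  opcode bits[15:12]=0x6: cmpi/RI
  rd: (w>>9)&0x7=0x1 → r1
  imm: (w>>0)&0x1ff=0x16a → $362

cmpi r1, $362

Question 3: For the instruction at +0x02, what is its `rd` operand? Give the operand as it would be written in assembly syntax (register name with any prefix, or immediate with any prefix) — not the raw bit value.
+0x02: 80 b0 ⇒ word 0xb080 (little)
  top 4b → 0xb → sum [RR]
  rd@[11:9]=0x0 ⇒ r0
  rs@[8:6]=0x2 ⇒ r2

r0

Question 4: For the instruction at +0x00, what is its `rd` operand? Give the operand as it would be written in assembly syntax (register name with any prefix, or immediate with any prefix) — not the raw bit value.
off 0x00: read ca de as little → 0xdeca
  op=0xdeca>>12=0xd ⇒ sbi (RI)
  [11:9] rd=7 = r7
  [8:0] imm=202 = $202

r7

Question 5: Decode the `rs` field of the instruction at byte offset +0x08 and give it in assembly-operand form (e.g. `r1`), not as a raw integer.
[08] 80 0d → 0x0d80
  top 4b → 0x0 → lsr [RR]
  rd@[11:9]=0x6 ⇒ r6
  rs@[8:6]=0x6 ⇒ r6

r6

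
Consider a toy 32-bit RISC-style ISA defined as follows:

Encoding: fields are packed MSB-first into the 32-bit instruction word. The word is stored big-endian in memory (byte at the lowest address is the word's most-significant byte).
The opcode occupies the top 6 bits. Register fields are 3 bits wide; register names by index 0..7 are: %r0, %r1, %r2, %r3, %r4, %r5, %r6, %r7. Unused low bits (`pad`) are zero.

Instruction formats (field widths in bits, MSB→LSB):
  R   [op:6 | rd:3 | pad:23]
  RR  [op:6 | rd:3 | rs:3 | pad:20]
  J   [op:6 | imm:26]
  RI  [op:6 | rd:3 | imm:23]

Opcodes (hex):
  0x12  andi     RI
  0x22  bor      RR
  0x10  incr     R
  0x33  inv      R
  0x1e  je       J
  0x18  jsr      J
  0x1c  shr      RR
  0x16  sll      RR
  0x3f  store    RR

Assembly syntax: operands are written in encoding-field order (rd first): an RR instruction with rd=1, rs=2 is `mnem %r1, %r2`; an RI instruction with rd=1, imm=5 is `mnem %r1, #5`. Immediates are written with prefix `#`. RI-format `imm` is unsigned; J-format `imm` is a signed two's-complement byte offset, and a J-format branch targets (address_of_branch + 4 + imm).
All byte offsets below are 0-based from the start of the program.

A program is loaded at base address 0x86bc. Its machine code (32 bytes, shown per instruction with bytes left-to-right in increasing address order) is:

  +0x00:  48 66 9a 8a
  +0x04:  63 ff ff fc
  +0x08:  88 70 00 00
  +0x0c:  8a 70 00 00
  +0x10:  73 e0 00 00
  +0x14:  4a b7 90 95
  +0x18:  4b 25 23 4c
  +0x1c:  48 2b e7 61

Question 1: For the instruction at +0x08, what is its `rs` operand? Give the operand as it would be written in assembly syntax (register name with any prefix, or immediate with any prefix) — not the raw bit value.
%r7

@+08  big-endian(88 70 00 00) = 0x88700000
  top 6b → 0x22 → bor [RR]
  rd: (w>>23)&0x7=0x0 → %r0
  rs: (w>>20)&0x7=0x7 → %r7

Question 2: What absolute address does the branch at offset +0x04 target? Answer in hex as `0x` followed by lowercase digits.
+0x04: 63 ff ff fc ⇒ word 0x63fffffc (big)
  op=0x63fffffc>>26=0x18 ⇒ jsr (J)
  [25:0] imm=67108860 (s26→-4) = #-4
  target = base 0x86bc + off 0x04 + 4 + imm -4 = 0x86c0

0x86c0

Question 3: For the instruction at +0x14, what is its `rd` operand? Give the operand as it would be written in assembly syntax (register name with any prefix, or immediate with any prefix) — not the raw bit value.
%r5

+0x14: 4a b7 90 95 ⇒ word 0x4ab79095 (big)
  opcode bits[31:26]=0x12: andi/RI
  rd: (w>>23)&0x7=0x5 → %r5
  imm: (w>>0)&0x7fffff=0x379095 → #3641493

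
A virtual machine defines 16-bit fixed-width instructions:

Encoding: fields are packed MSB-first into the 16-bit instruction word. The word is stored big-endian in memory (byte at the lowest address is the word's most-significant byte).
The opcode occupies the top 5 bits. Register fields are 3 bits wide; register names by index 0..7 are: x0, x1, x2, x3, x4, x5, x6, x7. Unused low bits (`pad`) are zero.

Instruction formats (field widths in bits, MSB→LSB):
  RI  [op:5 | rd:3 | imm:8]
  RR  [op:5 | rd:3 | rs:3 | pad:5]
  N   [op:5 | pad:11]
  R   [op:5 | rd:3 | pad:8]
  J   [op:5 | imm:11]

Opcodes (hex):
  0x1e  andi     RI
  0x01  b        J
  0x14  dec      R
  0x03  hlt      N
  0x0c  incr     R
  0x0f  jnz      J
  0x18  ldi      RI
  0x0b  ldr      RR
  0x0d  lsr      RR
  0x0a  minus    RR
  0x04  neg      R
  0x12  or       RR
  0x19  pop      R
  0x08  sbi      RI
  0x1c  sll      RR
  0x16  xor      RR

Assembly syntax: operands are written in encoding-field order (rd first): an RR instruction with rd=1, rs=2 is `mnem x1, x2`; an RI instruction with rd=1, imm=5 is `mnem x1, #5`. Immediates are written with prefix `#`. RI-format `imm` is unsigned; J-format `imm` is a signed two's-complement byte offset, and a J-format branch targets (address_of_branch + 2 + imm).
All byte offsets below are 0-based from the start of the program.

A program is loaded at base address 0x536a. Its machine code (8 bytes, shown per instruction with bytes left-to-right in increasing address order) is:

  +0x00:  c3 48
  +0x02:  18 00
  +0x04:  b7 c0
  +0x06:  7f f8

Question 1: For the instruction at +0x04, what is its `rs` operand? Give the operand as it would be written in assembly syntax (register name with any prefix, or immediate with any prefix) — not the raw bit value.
x6

off 0x04: read b7 c0 as big → 0xb7c0
  op=0xb7c0>>11=0x16 ⇒ xor (RR)
  rd@[10:8]=0x7 ⇒ x7
  rs@[7:5]=0x6 ⇒ x6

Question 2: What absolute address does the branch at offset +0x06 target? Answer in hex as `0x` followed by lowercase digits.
0x536a

+0x06: 7f f8 ⇒ word 0x7ff8 (big)
  op=0x7ff8>>11=0xf ⇒ jnz (J)
  imm: (w>>0)&0x7ff=0x7f8 (s11→-8) → #-8
  target = base 0x536a + off 0x06 + 2 + imm -8 = 0x536a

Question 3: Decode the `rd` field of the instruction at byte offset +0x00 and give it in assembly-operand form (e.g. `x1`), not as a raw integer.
x3

+0x00: c3 48 ⇒ word 0xc348 (big)
  op=0xc348>>11=0x18 ⇒ ldi (RI)
  rd: (w>>8)&0x7=0x3 → x3
  imm: (w>>0)&0xff=0x48 → #72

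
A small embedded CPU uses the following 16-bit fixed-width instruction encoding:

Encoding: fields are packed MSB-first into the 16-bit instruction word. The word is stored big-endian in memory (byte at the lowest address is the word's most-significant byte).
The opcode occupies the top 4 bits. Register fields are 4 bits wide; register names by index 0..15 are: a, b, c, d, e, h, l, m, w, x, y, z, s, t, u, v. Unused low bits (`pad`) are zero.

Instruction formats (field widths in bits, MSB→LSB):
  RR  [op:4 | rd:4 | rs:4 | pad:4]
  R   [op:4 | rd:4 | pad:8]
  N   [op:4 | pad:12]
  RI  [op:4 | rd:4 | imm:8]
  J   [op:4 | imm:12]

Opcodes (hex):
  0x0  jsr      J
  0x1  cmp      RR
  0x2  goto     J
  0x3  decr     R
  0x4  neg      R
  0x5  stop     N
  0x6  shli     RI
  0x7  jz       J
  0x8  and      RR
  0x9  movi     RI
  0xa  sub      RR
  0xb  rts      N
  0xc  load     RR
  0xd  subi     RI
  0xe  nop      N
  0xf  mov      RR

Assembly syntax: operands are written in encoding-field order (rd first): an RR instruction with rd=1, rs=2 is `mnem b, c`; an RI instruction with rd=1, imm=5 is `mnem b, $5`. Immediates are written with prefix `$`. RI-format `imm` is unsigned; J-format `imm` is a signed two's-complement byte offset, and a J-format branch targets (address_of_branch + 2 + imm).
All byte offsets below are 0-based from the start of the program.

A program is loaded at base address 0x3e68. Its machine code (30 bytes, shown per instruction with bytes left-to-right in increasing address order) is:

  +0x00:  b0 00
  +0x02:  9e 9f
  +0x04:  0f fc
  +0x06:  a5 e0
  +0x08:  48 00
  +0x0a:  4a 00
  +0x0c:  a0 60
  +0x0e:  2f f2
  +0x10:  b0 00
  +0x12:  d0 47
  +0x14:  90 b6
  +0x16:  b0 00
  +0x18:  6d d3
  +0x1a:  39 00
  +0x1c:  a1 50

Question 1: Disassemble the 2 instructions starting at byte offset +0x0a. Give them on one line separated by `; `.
neg y; sub a, l

+0x0a: 4a 00 ⇒ word 0x4a00 (big)
  op=0x4a00>>12=0x4 ⇒ neg (R)
  rd: (w>>8)&0xf=0xa → y
+0x0c: a0 60 ⇒ word 0xa060 (big)
  op=0xa060>>12=0xa ⇒ sub (RR)
  rd: (w>>8)&0xf=0x0 → a
  rs: (w>>4)&0xf=0x6 → l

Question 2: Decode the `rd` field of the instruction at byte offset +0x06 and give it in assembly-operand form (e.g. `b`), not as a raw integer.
h

@+06  big-endian(a5 e0) = 0xa5e0
  opcode bits[15:12]=0xa: sub/RR
  [11:8] rd=5 = h
  [7:4] rs=14 = u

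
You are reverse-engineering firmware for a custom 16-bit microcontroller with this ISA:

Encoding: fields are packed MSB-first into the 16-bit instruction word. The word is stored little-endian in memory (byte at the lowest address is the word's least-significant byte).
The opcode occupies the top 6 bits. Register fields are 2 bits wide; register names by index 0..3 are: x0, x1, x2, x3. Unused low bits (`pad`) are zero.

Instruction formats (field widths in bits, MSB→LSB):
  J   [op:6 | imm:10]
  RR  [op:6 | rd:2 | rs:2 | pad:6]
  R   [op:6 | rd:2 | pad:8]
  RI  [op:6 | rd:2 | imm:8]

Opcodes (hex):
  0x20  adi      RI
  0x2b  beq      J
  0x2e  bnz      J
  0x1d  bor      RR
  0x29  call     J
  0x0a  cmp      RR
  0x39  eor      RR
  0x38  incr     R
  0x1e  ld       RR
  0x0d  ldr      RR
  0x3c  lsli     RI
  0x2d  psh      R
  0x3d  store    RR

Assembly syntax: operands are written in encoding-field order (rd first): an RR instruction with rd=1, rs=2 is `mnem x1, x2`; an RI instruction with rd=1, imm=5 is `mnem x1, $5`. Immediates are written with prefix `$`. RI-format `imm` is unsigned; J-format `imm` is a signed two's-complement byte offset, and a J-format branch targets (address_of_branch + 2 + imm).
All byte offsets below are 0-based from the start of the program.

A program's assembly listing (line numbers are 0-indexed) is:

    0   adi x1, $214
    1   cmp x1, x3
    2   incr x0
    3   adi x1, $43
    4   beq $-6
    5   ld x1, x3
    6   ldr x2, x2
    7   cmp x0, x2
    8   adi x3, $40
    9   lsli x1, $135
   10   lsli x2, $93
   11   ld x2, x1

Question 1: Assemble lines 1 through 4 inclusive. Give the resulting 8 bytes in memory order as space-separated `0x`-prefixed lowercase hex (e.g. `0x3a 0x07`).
1. cmp fields op=0xa:6|rd=1:2|rs=3:2|pad=0:6 → word 29c0h → c0 29
2. incr fields op=0x38:6|rd=0:2|pad=0:8 → word e000h → 00 e0
3. adi fields op=0x20:6|rd=1:2|imm=43:8 → word 812bh → 2b 81
4. beq fields op=0x2b:6|imm=-6:10 → word affah → fa af

0xc0 0x29 0x00 0xe0 0x2b 0x81 0xfa 0xaf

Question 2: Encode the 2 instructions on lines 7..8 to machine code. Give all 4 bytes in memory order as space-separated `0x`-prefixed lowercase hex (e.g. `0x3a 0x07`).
0x80 0x28 0x28 0x83

L7: cmp op=0xa:6|rd=0:2|rs=2:2|pad=0:6 ⇒ 0x2880 ⇒ little 80 28
L8: adi op=0x20:6|rd=3:2|imm=40:8 ⇒ 0x8328 ⇒ little 28 83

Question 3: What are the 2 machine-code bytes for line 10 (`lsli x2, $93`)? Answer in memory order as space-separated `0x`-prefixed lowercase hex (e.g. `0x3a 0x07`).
line 10 (lsli): pack op=0x3c:6|rd=2:2|imm=93:8 = 0xf25d; little→ 5d f2

0x5d 0xf2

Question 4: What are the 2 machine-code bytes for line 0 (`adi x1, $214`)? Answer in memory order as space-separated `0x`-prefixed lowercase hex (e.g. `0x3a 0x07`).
L0: adi op=0x20:6|rd=1:2|imm=214:8 ⇒ 0x81d6 ⇒ little d6 81

0xd6 0x81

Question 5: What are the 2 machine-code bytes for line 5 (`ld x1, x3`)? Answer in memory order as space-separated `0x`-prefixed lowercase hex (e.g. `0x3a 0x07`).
0xc0 0x79

L5: ld op=0x1e:6|rd=1:2|rs=3:2|pad=0:6 ⇒ 0x79c0 ⇒ little c0 79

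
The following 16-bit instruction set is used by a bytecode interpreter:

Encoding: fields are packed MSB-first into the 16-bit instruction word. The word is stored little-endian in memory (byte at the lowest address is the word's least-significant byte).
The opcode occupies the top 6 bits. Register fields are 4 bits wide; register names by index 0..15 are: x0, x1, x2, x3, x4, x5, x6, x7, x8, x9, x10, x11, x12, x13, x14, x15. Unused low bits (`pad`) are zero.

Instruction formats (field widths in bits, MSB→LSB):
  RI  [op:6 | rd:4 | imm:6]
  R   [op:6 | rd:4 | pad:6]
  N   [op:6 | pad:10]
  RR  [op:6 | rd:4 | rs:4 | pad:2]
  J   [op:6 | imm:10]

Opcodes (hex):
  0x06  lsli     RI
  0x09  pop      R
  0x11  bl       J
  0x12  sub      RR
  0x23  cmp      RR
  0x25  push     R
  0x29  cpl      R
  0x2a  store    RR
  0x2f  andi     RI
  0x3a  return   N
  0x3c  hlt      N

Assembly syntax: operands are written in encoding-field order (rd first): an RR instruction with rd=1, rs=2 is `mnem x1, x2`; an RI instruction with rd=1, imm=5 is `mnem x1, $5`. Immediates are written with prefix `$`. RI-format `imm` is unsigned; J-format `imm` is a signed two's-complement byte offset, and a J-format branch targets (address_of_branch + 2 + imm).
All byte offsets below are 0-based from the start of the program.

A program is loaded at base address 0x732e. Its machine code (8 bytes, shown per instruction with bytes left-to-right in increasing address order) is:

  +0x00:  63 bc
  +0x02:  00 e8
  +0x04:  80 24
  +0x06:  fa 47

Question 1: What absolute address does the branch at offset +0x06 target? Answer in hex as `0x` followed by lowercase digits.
off 0x06: read fa 47 as little → 0x47fa
  op=0x47fa>>10=0x11 ⇒ bl (J)
  [9:0] imm=1018 (s10→-6) = $-6
  target = base 0x732e + off 0x06 + 2 + imm -6 = 0x7330

0x7330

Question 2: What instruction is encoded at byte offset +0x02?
off 0x02: read 00 e8 as little → 0xe800
  top 6b → 0x3a → return [N]

return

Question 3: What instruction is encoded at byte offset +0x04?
@+04  little-endian(80 24) = 0x2480
  top 6b → 0x9 → pop [R]
  rd: (w>>6)&0xf=0x2 → x2

pop x2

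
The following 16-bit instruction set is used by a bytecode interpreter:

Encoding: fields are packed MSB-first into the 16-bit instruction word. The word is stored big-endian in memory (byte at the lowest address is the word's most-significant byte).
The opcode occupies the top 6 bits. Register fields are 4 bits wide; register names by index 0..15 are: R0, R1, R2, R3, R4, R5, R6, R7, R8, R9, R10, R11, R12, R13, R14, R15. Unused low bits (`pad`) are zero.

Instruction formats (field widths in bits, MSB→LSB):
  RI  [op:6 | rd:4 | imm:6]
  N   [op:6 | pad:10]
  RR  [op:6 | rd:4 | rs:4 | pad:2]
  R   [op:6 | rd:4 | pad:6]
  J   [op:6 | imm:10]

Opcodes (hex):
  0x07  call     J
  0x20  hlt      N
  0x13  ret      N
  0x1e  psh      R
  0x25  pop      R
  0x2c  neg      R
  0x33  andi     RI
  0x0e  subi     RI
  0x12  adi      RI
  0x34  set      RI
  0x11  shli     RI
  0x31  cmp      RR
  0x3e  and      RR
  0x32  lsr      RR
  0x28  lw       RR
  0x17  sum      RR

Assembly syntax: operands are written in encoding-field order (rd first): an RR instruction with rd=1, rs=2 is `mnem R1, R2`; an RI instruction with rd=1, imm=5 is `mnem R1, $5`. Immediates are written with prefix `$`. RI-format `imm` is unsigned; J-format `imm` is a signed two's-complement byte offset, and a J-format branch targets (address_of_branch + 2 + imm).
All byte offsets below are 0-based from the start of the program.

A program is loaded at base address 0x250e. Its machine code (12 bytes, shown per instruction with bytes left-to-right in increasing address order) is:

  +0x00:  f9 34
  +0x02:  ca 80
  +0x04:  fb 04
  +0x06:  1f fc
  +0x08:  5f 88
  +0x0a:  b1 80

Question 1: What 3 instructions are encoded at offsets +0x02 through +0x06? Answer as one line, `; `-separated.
lsr R10, R0; and R12, R1; call $-4

@+02  big-endian(ca 80) = 0xca80
  op=0xca80>>10=0x32 ⇒ lsr (RR)
  rd@[9:6]=0xa ⇒ R10
  rs@[5:2]=0x0 ⇒ R0
@+04  big-endian(fb 04) = 0xfb04
  op=0xfb04>>10=0x3e ⇒ and (RR)
  rd@[9:6]=0xc ⇒ R12
  rs@[5:2]=0x1 ⇒ R1
@+06  big-endian(1f fc) = 0x1ffc
  op=0x1ffc>>10=0x7 ⇒ call (J)
  imm@[9:0]=0x3fc (s10→-4) ⇒ $-4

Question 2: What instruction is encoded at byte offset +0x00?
and R4, R13

+0x00: f9 34 ⇒ word 0xf934 (big)
  op=0xf934>>10=0x3e ⇒ and (RR)
  [9:6] rd=4 = R4
  [5:2] rs=13 = R13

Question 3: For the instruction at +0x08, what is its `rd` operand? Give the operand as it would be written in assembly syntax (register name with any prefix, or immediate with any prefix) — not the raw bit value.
R14

@+08  big-endian(5f 88) = 0x5f88
  opcode bits[15:10]=0x17: sum/RR
  rd@[9:6]=0xe ⇒ R14
  rs@[5:2]=0x2 ⇒ R2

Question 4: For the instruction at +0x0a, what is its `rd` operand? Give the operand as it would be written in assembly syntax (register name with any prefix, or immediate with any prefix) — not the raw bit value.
@+0a  big-endian(b1 80) = 0xb180
  opcode bits[15:10]=0x2c: neg/R
  rd@[9:6]=0x6 ⇒ R6

R6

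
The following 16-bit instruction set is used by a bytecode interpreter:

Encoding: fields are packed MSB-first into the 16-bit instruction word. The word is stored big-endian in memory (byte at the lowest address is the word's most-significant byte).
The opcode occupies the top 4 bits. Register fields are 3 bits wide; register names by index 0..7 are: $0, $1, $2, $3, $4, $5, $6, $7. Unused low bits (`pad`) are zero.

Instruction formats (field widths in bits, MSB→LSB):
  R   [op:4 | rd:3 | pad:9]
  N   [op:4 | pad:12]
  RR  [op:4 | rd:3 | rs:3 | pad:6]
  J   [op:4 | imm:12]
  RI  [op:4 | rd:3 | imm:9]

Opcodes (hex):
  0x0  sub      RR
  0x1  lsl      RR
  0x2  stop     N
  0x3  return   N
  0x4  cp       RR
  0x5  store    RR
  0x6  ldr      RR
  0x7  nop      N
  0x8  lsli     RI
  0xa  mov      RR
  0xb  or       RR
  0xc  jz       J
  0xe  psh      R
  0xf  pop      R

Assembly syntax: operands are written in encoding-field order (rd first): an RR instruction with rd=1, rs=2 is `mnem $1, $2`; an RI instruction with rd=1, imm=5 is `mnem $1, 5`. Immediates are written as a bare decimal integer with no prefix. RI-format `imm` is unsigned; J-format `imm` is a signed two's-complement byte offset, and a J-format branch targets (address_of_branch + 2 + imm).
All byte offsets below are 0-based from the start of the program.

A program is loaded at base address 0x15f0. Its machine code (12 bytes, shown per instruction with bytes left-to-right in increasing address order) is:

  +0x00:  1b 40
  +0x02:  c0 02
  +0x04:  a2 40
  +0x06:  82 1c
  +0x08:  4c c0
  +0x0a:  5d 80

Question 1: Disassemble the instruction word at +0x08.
cp $6, $3

@+08  big-endian(4c c0) = 0x4cc0
  op=0x4cc0>>12=0x4 ⇒ cp (RR)
  [11:9] rd=6 = $6
  [8:6] rs=3 = $3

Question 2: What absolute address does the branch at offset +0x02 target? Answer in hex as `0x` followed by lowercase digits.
0x15f6

@+02  big-endian(c0 02) = 0xc002
  opcode bits[15:12]=0xc: jz/J
  imm: (w>>0)&0xfff=0x2 → 2
  target = base 0x15f0 + off 0x02 + 2 + imm 2 = 0x15f6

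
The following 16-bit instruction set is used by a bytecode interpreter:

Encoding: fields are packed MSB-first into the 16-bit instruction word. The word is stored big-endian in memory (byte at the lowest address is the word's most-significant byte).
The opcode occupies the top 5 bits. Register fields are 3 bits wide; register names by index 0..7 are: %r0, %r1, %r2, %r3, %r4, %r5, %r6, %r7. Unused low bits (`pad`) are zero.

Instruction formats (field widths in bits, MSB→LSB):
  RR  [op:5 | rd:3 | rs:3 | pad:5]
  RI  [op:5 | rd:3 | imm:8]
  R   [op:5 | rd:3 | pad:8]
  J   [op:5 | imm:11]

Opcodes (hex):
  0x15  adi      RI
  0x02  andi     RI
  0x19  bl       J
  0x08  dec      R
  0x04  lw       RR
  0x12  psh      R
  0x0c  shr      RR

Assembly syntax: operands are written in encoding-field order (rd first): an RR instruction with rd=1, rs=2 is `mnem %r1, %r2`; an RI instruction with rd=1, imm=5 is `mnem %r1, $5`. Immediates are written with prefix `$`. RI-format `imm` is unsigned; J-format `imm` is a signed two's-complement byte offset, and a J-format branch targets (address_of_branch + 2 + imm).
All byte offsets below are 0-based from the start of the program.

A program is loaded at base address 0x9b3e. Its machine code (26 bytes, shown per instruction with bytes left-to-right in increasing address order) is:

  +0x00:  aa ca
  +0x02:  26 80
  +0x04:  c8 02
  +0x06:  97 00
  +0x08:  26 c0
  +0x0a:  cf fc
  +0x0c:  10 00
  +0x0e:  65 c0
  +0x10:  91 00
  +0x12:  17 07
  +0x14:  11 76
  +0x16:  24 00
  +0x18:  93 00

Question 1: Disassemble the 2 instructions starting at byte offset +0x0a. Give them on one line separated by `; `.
[0a] cf fc → 0xcffc
  op=0xcffc>>11=0x19 ⇒ bl (J)
  imm: (w>>0)&0x7ff=0x7fc (s11→-4) → $-4
[0c] 10 00 → 0x1000
  op=0x1000>>11=0x2 ⇒ andi (RI)
  rd: (w>>8)&0x7=0x0 → %r0
  imm: (w>>0)&0xff=0x0 → $0

bl $-4; andi %r0, $0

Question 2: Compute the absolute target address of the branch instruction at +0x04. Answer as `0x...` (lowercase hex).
0x9b46

@+04  big-endian(c8 02) = 0xc802
  op=0xc802>>11=0x19 ⇒ bl (J)
  imm@[10:0]=0x2 ⇒ $2
  target = base 0x9b3e + off 0x04 + 2 + imm 2 = 0x9b46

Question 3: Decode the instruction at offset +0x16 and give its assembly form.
lw %r4, %r0

+0x16: 24 00 ⇒ word 0x2400 (big)
  top 5b → 0x4 → lw [RR]
  [10:8] rd=4 = %r4
  [7:5] rs=0 = %r0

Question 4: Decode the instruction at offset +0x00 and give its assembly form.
adi %r2, $202

[00] aa ca → 0xaaca
  op=0xaaca>>11=0x15 ⇒ adi (RI)
  rd@[10:8]=0x2 ⇒ %r2
  imm@[7:0]=0xca ⇒ $202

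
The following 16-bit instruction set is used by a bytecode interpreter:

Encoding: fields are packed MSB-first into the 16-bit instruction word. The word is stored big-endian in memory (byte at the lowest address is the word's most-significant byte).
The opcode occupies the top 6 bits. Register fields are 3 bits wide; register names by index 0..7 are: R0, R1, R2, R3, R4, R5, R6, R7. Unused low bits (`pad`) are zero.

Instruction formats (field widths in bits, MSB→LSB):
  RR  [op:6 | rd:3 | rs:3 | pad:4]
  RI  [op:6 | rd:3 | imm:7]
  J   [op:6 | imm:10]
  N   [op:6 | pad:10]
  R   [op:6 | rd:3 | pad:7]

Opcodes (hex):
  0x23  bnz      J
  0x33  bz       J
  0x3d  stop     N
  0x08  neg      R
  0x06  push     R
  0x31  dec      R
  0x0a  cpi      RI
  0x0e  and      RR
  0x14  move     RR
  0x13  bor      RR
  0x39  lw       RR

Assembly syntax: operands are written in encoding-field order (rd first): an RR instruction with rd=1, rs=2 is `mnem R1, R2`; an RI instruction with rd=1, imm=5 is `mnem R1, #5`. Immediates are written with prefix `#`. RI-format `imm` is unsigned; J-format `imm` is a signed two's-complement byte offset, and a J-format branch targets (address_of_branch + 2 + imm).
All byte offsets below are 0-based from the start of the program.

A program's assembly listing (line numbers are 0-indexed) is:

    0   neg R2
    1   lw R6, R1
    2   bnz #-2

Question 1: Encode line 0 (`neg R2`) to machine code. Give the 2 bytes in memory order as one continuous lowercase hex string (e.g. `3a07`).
L0: neg op=0x8:6|rd=2:3|pad=0:7 ⇒ 0x2100 ⇒ big 21 00

2100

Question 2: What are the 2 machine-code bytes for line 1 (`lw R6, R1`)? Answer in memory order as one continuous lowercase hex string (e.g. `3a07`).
1. lw fields op=0x39:6|rd=6:3|rs=1:3|pad=0:4 → word e710h → e7 10

e710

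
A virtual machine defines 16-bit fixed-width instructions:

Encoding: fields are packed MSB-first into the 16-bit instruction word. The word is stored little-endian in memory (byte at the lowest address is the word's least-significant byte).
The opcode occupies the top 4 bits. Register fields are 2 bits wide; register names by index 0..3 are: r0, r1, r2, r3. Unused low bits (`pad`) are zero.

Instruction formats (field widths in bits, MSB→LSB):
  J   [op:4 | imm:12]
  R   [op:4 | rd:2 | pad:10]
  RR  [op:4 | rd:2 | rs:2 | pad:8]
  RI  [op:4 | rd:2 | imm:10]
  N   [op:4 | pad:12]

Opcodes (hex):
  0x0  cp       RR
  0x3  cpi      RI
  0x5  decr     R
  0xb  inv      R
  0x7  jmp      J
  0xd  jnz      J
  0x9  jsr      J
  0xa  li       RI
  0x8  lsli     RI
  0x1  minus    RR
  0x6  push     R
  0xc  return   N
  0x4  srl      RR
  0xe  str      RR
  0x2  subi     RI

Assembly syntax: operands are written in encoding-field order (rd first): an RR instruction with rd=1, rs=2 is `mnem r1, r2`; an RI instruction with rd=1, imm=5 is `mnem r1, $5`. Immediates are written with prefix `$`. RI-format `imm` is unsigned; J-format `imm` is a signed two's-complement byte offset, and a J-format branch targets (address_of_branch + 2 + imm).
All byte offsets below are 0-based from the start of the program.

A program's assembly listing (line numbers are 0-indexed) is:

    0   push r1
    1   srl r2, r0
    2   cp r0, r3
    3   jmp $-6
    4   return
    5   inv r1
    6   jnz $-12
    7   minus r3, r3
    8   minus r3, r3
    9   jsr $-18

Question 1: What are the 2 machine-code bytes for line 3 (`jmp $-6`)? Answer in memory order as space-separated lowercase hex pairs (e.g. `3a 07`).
fa 7f

L3: jmp op=0x7:4|imm=-6:12 ⇒ 0x7ffa ⇒ little fa 7f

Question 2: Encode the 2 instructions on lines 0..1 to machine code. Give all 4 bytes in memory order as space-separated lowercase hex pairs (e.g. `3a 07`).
00 64 00 48

L0: push op=0x6:4|rd=1:2|pad=0:10 ⇒ 0x6400 ⇒ little 00 64
L1: srl op=0x4:4|rd=2:2|rs=0:2|pad=0:8 ⇒ 0x4800 ⇒ little 00 48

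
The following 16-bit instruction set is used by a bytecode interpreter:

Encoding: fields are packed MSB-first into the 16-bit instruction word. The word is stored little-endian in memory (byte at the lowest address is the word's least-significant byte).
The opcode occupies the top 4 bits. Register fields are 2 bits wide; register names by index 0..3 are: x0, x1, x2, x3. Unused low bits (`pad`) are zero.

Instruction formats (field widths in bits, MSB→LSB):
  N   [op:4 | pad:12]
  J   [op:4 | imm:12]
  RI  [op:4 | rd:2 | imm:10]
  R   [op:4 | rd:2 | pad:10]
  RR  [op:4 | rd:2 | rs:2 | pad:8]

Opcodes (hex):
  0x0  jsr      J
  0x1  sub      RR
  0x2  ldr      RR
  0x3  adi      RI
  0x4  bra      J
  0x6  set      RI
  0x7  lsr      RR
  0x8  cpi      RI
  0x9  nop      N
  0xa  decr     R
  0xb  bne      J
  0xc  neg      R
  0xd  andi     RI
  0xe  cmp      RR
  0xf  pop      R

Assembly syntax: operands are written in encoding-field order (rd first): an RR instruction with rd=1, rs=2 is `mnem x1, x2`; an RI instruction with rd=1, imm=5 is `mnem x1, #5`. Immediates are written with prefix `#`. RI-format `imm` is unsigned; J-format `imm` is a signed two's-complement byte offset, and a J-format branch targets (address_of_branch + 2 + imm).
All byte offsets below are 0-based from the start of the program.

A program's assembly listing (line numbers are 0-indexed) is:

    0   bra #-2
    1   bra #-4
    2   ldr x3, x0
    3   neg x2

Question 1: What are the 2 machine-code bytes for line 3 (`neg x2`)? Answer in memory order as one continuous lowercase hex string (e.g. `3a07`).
3. neg fields op=0xc:4|rd=2:2|pad=0:10 → word c800h → 00 c8

00c8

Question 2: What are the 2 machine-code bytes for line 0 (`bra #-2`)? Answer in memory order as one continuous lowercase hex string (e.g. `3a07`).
fe4f

line 0 (bra): pack op=0x4:4|imm=-2:12 = 0x4ffe; little→ fe 4f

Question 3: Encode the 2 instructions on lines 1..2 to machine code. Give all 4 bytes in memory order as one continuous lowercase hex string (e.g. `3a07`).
line 1 (bra): pack op=0x4:4|imm=-4:12 = 0x4ffc; little→ fc 4f
line 2 (ldr): pack op=0x2:4|rd=3:2|rs=0:2|pad=0:8 = 0x2c00; little→ 00 2c

fc4f002c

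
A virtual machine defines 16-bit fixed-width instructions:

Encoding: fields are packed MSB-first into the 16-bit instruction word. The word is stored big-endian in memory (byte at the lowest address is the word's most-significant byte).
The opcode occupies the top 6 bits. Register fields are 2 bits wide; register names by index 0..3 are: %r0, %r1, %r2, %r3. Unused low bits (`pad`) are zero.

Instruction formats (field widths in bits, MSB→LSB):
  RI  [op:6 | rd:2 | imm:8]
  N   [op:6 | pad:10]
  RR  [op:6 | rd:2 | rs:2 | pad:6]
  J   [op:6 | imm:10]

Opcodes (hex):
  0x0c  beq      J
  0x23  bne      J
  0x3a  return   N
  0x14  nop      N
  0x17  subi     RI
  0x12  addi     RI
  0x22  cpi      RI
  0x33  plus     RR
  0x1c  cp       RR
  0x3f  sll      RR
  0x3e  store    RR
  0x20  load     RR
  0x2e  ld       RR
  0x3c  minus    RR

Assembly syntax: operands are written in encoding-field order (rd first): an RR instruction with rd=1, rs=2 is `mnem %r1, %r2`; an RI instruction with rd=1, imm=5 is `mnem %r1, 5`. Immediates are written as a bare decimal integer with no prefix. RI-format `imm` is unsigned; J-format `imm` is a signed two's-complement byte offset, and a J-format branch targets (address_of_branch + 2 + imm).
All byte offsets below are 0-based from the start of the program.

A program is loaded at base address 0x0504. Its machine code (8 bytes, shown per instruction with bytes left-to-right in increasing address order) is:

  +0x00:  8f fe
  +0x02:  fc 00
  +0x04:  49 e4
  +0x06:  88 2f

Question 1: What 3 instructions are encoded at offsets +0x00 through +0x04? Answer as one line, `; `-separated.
bne -2; sll %r0, %r0; addi %r1, 228

[00] 8f fe → 0x8ffe
  top 6b → 0x23 → bne [J]
  [9:0] imm=1022 (s10→-2) = -2
[02] fc 00 → 0xfc00
  top 6b → 0x3f → sll [RR]
  [9:8] rd=0 = %r0
  [7:6] rs=0 = %r0
[04] 49 e4 → 0x49e4
  top 6b → 0x12 → addi [RI]
  [9:8] rd=1 = %r1
  [7:0] imm=228 = 228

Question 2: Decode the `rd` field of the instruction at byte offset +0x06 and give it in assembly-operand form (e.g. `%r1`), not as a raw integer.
%r0

[06] 88 2f → 0x882f
  op=0x882f>>10=0x22 ⇒ cpi (RI)
  rd: (w>>8)&0x3=0x0 → %r0
  imm: (w>>0)&0xff=0x2f → 47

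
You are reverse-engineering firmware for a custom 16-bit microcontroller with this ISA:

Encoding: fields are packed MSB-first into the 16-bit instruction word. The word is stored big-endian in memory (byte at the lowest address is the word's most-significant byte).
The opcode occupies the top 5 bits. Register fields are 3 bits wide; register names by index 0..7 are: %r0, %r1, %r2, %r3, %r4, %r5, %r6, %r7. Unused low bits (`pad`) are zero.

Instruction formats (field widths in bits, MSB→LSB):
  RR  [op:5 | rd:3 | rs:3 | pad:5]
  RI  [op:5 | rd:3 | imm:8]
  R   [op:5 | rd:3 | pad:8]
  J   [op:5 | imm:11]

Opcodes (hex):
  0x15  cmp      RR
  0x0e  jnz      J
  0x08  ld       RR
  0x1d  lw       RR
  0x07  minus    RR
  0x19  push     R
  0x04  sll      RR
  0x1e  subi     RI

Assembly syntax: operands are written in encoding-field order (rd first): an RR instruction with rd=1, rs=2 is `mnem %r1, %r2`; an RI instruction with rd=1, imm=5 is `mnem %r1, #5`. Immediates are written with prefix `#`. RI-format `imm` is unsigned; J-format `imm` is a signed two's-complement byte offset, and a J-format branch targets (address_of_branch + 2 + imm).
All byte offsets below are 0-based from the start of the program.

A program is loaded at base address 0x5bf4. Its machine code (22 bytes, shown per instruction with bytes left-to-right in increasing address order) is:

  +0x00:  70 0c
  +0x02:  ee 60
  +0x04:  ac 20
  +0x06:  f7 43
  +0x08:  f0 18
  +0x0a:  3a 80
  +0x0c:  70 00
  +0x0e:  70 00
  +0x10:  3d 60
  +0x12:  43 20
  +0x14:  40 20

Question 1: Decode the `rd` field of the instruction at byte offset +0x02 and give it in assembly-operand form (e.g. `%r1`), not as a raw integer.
+0x02: ee 60 ⇒ word 0xee60 (big)
  opcode bits[15:11]=0x1d: lw/RR
  [10:8] rd=6 = %r6
  [7:5] rs=3 = %r3

%r6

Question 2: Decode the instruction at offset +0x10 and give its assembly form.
@+10  big-endian(3d 60) = 0x3d60
  opcode bits[15:11]=0x7: minus/RR
  rd@[10:8]=0x5 ⇒ %r5
  rs@[7:5]=0x3 ⇒ %r3

minus %r5, %r3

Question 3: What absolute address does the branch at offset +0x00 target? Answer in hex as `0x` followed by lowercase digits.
[00] 70 0c → 0x700c
  opcode bits[15:11]=0xe: jnz/J
  imm: (w>>0)&0x7ff=0xc → #12
  target = base 0x5bf4 + off 0x00 + 2 + imm 12 = 0x5c02

0x5c02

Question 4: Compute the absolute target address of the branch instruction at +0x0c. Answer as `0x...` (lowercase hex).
0x5c02

@+0c  big-endian(70 00) = 0x7000
  op=0x7000>>11=0xe ⇒ jnz (J)
  imm@[10:0]=0x0 ⇒ #0
  target = base 0x5bf4 + off 0x0c + 2 + imm 0 = 0x5c02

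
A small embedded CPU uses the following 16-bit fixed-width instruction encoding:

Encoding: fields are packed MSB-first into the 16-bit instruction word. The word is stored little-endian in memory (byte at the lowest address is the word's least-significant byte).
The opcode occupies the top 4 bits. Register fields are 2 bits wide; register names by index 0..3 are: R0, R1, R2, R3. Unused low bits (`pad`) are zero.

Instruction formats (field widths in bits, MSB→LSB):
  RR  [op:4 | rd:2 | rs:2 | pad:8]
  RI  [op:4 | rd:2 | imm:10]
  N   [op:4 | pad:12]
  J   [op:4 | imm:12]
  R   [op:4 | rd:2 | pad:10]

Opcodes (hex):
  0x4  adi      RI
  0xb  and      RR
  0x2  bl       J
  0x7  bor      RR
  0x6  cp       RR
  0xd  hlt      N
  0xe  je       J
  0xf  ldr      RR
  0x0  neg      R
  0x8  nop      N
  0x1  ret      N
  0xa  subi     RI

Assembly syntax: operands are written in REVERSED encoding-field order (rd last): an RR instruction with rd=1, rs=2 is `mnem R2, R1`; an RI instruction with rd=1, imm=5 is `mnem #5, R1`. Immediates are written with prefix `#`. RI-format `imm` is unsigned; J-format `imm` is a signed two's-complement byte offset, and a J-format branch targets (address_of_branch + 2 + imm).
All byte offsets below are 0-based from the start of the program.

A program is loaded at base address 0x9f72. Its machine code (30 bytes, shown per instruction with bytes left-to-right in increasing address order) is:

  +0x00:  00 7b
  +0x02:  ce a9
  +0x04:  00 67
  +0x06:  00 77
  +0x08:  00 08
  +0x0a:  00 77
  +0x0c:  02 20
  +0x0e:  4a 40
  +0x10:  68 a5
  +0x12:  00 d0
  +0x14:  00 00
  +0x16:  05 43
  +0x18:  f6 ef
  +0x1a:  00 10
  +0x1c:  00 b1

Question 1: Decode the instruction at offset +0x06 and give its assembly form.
@+06  little-endian(00 77) = 0x7700
  opcode bits[15:12]=0x7: bor/RR
  [11:10] rd=1 = R1
  [9:8] rs=3 = R3

bor R3, R1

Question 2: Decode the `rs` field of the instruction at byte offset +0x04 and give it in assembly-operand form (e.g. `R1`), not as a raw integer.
R3

[04] 00 67 → 0x6700
  op=0x6700>>12=0x6 ⇒ cp (RR)
  rd@[11:10]=0x1 ⇒ R1
  rs@[9:8]=0x3 ⇒ R3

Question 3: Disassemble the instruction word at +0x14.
neg R0

off 0x14: read 00 00 as little → 0x0000
  top 4b → 0x0 → neg [R]
  rd: (w>>10)&0x3=0x0 → R0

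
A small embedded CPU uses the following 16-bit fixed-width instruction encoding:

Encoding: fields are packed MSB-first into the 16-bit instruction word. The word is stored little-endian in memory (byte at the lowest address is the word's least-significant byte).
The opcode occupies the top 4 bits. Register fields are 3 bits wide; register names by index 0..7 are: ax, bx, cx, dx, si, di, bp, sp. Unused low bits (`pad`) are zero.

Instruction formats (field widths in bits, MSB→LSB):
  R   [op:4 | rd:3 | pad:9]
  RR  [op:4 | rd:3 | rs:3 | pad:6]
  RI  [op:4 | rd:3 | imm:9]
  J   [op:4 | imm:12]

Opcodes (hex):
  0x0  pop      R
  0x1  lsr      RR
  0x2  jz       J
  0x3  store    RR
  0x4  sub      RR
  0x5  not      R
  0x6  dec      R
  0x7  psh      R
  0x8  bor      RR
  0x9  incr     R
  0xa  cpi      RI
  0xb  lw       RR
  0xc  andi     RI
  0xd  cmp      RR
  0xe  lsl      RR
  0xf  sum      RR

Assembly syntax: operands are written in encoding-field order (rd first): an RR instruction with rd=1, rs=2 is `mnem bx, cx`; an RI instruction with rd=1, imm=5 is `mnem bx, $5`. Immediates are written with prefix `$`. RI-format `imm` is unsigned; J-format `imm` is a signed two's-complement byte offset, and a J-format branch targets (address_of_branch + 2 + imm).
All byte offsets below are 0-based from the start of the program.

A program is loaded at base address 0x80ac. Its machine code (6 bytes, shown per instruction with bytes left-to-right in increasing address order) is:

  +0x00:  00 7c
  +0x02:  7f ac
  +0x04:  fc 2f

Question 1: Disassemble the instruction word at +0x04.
jz $-4

[04] fc 2f → 0x2ffc
  top 4b → 0x2 → jz [J]
  imm@[11:0]=0xffc (s12→-4) ⇒ $-4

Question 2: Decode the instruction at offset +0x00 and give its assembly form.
+0x00: 00 7c ⇒ word 0x7c00 (little)
  top 4b → 0x7 → psh [R]
  rd: (w>>9)&0x7=0x6 → bp

psh bp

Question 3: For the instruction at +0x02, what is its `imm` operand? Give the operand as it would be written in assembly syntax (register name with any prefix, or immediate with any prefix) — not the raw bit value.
@+02  little-endian(7f ac) = 0xac7f
  op=0xac7f>>12=0xa ⇒ cpi (RI)
  rd@[11:9]=0x6 ⇒ bp
  imm@[8:0]=0x7f ⇒ $127

$127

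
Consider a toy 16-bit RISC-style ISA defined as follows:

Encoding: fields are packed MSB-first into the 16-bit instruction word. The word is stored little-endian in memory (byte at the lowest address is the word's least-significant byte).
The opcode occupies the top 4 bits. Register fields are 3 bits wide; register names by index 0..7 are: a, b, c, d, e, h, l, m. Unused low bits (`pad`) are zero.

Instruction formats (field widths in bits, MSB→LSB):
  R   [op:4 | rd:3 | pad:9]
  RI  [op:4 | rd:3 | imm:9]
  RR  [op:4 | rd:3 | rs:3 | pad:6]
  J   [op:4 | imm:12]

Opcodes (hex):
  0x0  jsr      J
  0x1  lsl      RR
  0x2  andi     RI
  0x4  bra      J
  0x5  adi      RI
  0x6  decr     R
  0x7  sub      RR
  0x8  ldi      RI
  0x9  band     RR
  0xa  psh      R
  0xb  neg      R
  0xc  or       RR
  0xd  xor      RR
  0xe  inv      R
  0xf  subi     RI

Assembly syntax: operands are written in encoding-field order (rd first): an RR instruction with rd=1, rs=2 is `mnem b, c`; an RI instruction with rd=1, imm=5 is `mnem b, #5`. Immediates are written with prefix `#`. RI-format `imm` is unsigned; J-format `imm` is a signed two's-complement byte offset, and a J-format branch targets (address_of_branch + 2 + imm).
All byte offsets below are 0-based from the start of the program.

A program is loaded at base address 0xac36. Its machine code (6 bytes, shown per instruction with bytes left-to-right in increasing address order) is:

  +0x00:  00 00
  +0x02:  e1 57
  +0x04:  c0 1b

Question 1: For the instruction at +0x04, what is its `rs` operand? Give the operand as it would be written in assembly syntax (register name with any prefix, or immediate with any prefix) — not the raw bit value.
[04] c0 1b → 0x1bc0
  op=0x1bc0>>12=0x1 ⇒ lsl (RR)
  rd@[11:9]=0x5 ⇒ h
  rs@[8:6]=0x7 ⇒ m

m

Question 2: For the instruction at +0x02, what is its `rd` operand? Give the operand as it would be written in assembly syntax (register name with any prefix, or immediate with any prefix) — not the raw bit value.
off 0x02: read e1 57 as little → 0x57e1
  top 4b → 0x5 → adi [RI]
  rd: (w>>9)&0x7=0x3 → d
  imm: (w>>0)&0x1ff=0x1e1 → #481

d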